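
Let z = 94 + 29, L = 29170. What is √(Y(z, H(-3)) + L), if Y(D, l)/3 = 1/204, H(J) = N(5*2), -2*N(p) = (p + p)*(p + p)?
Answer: √33720537/34 ≈ 170.79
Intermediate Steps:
N(p) = -2*p² (N(p) = -(p + p)*(p + p)/2 = -2*p*2*p/2 = -2*p²)
H(J) = -200 (H(J) = -2*(5*2)² = -2*10² = -2*100 = -200)
z = 123
Y(D, l) = 1/68 (Y(D, l) = 3/204 = 3*(1/204) = 1/68)
√(Y(z, H(-3)) + L) = √(1/68 + 29170) = √(1983561/68) = √33720537/34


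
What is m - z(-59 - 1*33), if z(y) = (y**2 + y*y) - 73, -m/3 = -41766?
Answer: 108443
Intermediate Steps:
m = 125298 (m = -3*(-41766) = 125298)
z(y) = -73 + 2*y**2 (z(y) = (y**2 + y**2) - 73 = 2*y**2 - 73 = -73 + 2*y**2)
m - z(-59 - 1*33) = 125298 - (-73 + 2*(-59 - 1*33)**2) = 125298 - (-73 + 2*(-59 - 33)**2) = 125298 - (-73 + 2*(-92)**2) = 125298 - (-73 + 2*8464) = 125298 - (-73 + 16928) = 125298 - 1*16855 = 125298 - 16855 = 108443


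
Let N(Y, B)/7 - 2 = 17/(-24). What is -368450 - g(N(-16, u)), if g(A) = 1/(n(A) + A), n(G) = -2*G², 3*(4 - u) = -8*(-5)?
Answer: -16390497962/44485 ≈ -3.6845e+5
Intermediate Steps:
u = -28/3 (u = 4 - (-8)*(-5)/3 = 4 - ⅓*40 = 4 - 40/3 = -28/3 ≈ -9.3333)
N(Y, B) = 217/24 (N(Y, B) = 14 + 7*(17/(-24)) = 14 + 7*(17*(-1/24)) = 14 + 7*(-17/24) = 14 - 119/24 = 217/24)
g(A) = 1/(A - 2*A²) (g(A) = 1/(-2*A² + A) = 1/(A - 2*A²))
-368450 - g(N(-16, u)) = -368450 - (-1)/(217/24*(-1 + 2*(217/24))) = -368450 - (-1)*24/(217*(-1 + 217/12)) = -368450 - (-1)*24/(217*205/12) = -368450 - (-1)*24*12/(217*205) = -368450 - 1*(-288/44485) = -368450 + 288/44485 = -16390497962/44485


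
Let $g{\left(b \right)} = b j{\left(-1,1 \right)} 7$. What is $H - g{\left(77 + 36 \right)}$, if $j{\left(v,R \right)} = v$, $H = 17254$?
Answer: $18045$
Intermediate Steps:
$g{\left(b \right)} = - 7 b$ ($g{\left(b \right)} = b \left(-1\right) 7 = - b 7 = - 7 b$)
$H - g{\left(77 + 36 \right)} = 17254 - - 7 \left(77 + 36\right) = 17254 - \left(-7\right) 113 = 17254 - -791 = 17254 + 791 = 18045$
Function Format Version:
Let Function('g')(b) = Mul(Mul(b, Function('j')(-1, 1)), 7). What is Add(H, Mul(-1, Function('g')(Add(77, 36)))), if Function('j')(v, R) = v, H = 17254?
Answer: 18045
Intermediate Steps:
Function('g')(b) = Mul(-7, b) (Function('g')(b) = Mul(Mul(b, -1), 7) = Mul(Mul(-1, b), 7) = Mul(-7, b))
Add(H, Mul(-1, Function('g')(Add(77, 36)))) = Add(17254, Mul(-1, Mul(-7, Add(77, 36)))) = Add(17254, Mul(-1, Mul(-7, 113))) = Add(17254, Mul(-1, -791)) = Add(17254, 791) = 18045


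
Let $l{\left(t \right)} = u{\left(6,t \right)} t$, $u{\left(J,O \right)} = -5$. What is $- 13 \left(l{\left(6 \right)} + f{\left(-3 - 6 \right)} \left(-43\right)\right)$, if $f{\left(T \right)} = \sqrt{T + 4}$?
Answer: $390 + 559 i \sqrt{5} \approx 390.0 + 1250.0 i$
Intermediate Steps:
$f{\left(T \right)} = \sqrt{4 + T}$
$l{\left(t \right)} = - 5 t$
$- 13 \left(l{\left(6 \right)} + f{\left(-3 - 6 \right)} \left(-43\right)\right) = - 13 \left(\left(-5\right) 6 + \sqrt{4 - 9} \left(-43\right)\right) = - 13 \left(-30 + \sqrt{4 - 9} \left(-43\right)\right) = - 13 \left(-30 + \sqrt{-5} \left(-43\right)\right) = - 13 \left(-30 + i \sqrt{5} \left(-43\right)\right) = - 13 \left(-30 - 43 i \sqrt{5}\right) = 390 + 559 i \sqrt{5}$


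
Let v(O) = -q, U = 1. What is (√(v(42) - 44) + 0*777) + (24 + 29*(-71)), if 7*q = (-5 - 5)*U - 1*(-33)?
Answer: -2035 + I*√2317/7 ≈ -2035.0 + 6.8765*I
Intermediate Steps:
q = 23/7 (q = ((-5 - 5)*1 - 1*(-33))/7 = (-10*1 + 33)/7 = (-10 + 33)/7 = (⅐)*23 = 23/7 ≈ 3.2857)
v(O) = -23/7 (v(O) = -1*23/7 = -23/7)
(√(v(42) - 44) + 0*777) + (24 + 29*(-71)) = (√(-23/7 - 44) + 0*777) + (24 + 29*(-71)) = (√(-331/7) + 0) + (24 - 2059) = (I*√2317/7 + 0) - 2035 = I*√2317/7 - 2035 = -2035 + I*√2317/7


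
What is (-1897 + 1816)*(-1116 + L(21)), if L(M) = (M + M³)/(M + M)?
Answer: 72495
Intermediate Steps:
L(M) = (M + M³)/(2*M) (L(M) = (M + M³)/((2*M)) = (M + M³)*(1/(2*M)) = (M + M³)/(2*M))
(-1897 + 1816)*(-1116 + L(21)) = (-1897 + 1816)*(-1116 + (½ + (½)*21²)) = -81*(-1116 + (½ + (½)*441)) = -81*(-1116 + (½ + 441/2)) = -81*(-1116 + 221) = -81*(-895) = 72495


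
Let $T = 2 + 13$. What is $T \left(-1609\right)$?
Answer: $-24135$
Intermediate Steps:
$T = 15$
$T \left(-1609\right) = 15 \left(-1609\right) = -24135$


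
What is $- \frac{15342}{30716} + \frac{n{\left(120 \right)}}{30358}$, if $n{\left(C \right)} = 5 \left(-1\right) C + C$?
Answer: $- \frac{120124029}{233119082} \approx -0.51529$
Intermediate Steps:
$n{\left(C \right)} = - 4 C$ ($n{\left(C \right)} = - 5 C + C = - 4 C$)
$- \frac{15342}{30716} + \frac{n{\left(120 \right)}}{30358} = - \frac{15342}{30716} + \frac{\left(-4\right) 120}{30358} = \left(-15342\right) \frac{1}{30716} - \frac{240}{15179} = - \frac{7671}{15358} - \frac{240}{15179} = - \frac{120124029}{233119082}$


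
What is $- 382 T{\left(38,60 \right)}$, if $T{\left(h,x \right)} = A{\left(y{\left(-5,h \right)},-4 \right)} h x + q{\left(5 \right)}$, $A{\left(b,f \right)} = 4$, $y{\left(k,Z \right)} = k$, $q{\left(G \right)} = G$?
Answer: $-3485750$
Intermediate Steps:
$T{\left(h,x \right)} = 5 + 4 h x$ ($T{\left(h,x \right)} = 4 h x + 5 = 5 + 4 h x$)
$- 382 T{\left(38,60 \right)} = - 382 \left(5 + 4 \cdot 38 \cdot 60\right) = - 382 \left(5 + 9120\right) = \left(-382\right) 9125 = -3485750$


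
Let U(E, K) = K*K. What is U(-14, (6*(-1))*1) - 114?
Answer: -78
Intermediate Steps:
U(E, K) = K**2
U(-14, (6*(-1))*1) - 114 = ((6*(-1))*1)**2 - 114 = (-6*1)**2 - 114 = (-6)**2 - 114 = 36 - 114 = -78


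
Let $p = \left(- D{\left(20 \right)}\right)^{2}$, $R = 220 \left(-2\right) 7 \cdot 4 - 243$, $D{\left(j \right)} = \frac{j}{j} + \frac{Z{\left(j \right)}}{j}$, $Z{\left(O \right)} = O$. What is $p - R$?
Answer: $12567$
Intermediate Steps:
$D{\left(j \right)} = 2$ ($D{\left(j \right)} = \frac{j}{j} + \frac{j}{j} = 1 + 1 = 2$)
$R = -12563$ ($R = 220 \left(\left(-14\right) 4\right) - 243 = 220 \left(-56\right) - 243 = -12320 - 243 = -12563$)
$p = 4$ ($p = \left(\left(-1\right) 2\right)^{2} = \left(-2\right)^{2} = 4$)
$p - R = 4 - -12563 = 4 + 12563 = 12567$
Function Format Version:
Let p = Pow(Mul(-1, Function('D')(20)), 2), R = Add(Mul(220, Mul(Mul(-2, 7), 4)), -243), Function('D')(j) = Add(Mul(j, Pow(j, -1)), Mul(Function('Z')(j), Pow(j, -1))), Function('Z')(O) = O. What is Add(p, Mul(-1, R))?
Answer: 12567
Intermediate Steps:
Function('D')(j) = 2 (Function('D')(j) = Add(Mul(j, Pow(j, -1)), Mul(j, Pow(j, -1))) = Add(1, 1) = 2)
R = -12563 (R = Add(Mul(220, Mul(-14, 4)), -243) = Add(Mul(220, -56), -243) = Add(-12320, -243) = -12563)
p = 4 (p = Pow(Mul(-1, 2), 2) = Pow(-2, 2) = 4)
Add(p, Mul(-1, R)) = Add(4, Mul(-1, -12563)) = Add(4, 12563) = 12567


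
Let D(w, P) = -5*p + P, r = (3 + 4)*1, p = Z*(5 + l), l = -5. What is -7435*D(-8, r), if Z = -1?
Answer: -52045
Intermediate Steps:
p = 0 (p = -(5 - 5) = -1*0 = 0)
r = 7 (r = 7*1 = 7)
D(w, P) = P (D(w, P) = -5*0 + P = 0 + P = P)
-7435*D(-8, r) = -7435*7 = -52045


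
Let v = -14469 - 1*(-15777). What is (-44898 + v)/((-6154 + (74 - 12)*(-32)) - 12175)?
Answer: 14530/6771 ≈ 2.1459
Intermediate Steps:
v = 1308 (v = -14469 + 15777 = 1308)
(-44898 + v)/((-6154 + (74 - 12)*(-32)) - 12175) = (-44898 + 1308)/((-6154 + (74 - 12)*(-32)) - 12175) = -43590/((-6154 + 62*(-32)) - 12175) = -43590/((-6154 - 1984) - 12175) = -43590/(-8138 - 12175) = -43590/(-20313) = -43590*(-1/20313) = 14530/6771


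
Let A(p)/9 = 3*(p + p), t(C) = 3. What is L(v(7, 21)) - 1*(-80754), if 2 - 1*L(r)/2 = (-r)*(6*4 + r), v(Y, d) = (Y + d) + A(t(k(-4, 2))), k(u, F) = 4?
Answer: 162078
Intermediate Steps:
A(p) = 54*p (A(p) = 9*(3*(p + p)) = 9*(3*(2*p)) = 9*(6*p) = 54*p)
v(Y, d) = 162 + Y + d (v(Y, d) = (Y + d) + 54*3 = (Y + d) + 162 = 162 + Y + d)
L(r) = 4 + 2*r*(24 + r) (L(r) = 4 - 2*(-r)*(6*4 + r) = 4 - 2*(-r)*(24 + r) = 4 - (-2)*r*(24 + r) = 4 + 2*r*(24 + r))
L(v(7, 21)) - 1*(-80754) = (4 + 2*(162 + 7 + 21)² + 48*(162 + 7 + 21)) - 1*(-80754) = (4 + 2*190² + 48*190) + 80754 = (4 + 2*36100 + 9120) + 80754 = (4 + 72200 + 9120) + 80754 = 81324 + 80754 = 162078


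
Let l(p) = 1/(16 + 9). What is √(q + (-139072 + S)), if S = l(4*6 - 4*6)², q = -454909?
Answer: 2*I*√92809531/25 ≈ 770.7*I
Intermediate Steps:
l(p) = 1/25
S = 1/625 (S = (1/25)² = 1/625 ≈ 0.0016000)
√(q + (-139072 + S)) = √(-454909 + (-139072 + 1/625)) = √(-454909 - 86919999/625) = √(-371238124/625) = 2*I*√92809531/25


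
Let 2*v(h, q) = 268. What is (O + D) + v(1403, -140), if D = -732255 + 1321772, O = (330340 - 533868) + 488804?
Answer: 874927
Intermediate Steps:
O = 285276 (O = -203528 + 488804 = 285276)
v(h, q) = 134 (v(h, q) = (½)*268 = 134)
D = 589517
(O + D) + v(1403, -140) = (285276 + 589517) + 134 = 874793 + 134 = 874927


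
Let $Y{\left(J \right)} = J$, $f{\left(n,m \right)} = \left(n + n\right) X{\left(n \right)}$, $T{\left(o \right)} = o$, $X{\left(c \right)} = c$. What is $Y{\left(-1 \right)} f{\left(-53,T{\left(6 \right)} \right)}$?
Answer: $-5618$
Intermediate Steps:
$f{\left(n,m \right)} = 2 n^{2}$ ($f{\left(n,m \right)} = \left(n + n\right) n = 2 n n = 2 n^{2}$)
$Y{\left(-1 \right)} f{\left(-53,T{\left(6 \right)} \right)} = - 2 \left(-53\right)^{2} = - 2 \cdot 2809 = \left(-1\right) 5618 = -5618$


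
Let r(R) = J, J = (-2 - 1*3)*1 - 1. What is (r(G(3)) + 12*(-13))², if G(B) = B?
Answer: 26244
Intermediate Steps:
J = -6 (J = (-2 - 3)*1 - 1 = -5*1 - 1 = -5 - 1 = -6)
r(R) = -6
(r(G(3)) + 12*(-13))² = (-6 + 12*(-13))² = (-6 - 156)² = (-162)² = 26244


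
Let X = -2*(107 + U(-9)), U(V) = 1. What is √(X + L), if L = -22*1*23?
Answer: 19*I*√2 ≈ 26.87*I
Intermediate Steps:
L = -506 (L = -22*23 = -506)
X = -216 (X = -2*(107 + 1) = -2*108 = -216)
√(X + L) = √(-216 - 506) = √(-722) = 19*I*√2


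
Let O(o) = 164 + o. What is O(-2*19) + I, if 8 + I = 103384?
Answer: 103502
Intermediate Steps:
I = 103376 (I = -8 + 103384 = 103376)
O(-2*19) + I = (164 - 2*19) + 103376 = (164 - 38) + 103376 = 126 + 103376 = 103502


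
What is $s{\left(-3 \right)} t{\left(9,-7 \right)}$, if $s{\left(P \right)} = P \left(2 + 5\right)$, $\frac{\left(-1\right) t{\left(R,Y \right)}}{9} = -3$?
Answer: $-567$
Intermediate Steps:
$t{\left(R,Y \right)} = 27$ ($t{\left(R,Y \right)} = \left(-9\right) \left(-3\right) = 27$)
$s{\left(P \right)} = 7 P$ ($s{\left(P \right)} = P 7 = 7 P$)
$s{\left(-3 \right)} t{\left(9,-7 \right)} = 7 \left(-3\right) 27 = \left(-21\right) 27 = -567$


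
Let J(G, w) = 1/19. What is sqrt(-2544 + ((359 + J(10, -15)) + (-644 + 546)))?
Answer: 4*I*sqrt(51509)/19 ≈ 47.78*I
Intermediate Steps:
J(G, w) = 1/19
sqrt(-2544 + ((359 + J(10, -15)) + (-644 + 546))) = sqrt(-2544 + ((359 + 1/19) + (-644 + 546))) = sqrt(-2544 + (6822/19 - 98)) = sqrt(-2544 + 4960/19) = sqrt(-43376/19) = 4*I*sqrt(51509)/19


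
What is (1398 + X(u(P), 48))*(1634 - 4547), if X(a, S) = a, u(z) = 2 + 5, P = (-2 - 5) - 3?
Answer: -4092765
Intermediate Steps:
P = -10 (P = -7 - 3 = -10)
u(z) = 7
(1398 + X(u(P), 48))*(1634 - 4547) = (1398 + 7)*(1634 - 4547) = 1405*(-2913) = -4092765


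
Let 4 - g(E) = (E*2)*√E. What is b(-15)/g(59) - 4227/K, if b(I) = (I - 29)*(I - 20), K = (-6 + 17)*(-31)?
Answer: 5597387/451825 - 9086*√59/41075 ≈ 10.689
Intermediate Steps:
g(E) = 4 - 2*E^(3/2) (g(E) = 4 - E*2*√E = 4 - 2*E*√E = 4 - 2*E^(3/2))
K = -341 (K = 11*(-31) = -341)
b(I) = (-29 + I)*(-20 + I)
b(-15)/g(59) - 4227/K = (580 + (-15)² - 49*(-15))/(4 - 118*√59) - 4227/(-341) = (580 + 225 + 735)/(4 - 118*√59) - 4227*(-1/341) = 1540/(4 - 118*√59) + 4227/341 = 4227/341 + 1540/(4 - 118*√59)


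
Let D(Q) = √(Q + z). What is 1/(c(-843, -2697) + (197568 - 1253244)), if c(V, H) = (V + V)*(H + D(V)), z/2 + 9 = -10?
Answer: I/(6*(281*√881 + 581911*I)) ≈ 2.8635e-7 + 4.1043e-9*I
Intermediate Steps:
z = -38 (z = -18 + 2*(-10) = -18 - 20 = -38)
D(Q) = √(-38 + Q) (D(Q) = √(Q - 38) = √(-38 + Q))
c(V, H) = 2*V*(H + √(-38 + V)) (c(V, H) = (V + V)*(H + √(-38 + V)) = (2*V)*(H + √(-38 + V)) = 2*V*(H + √(-38 + V)))
1/(c(-843, -2697) + (197568 - 1253244)) = 1/(2*(-843)*(-2697 + √(-38 - 843)) + (197568 - 1253244)) = 1/(2*(-843)*(-2697 + √(-881)) - 1055676) = 1/(2*(-843)*(-2697 + I*√881) - 1055676) = 1/((4547142 - 1686*I*√881) - 1055676) = 1/(3491466 - 1686*I*√881)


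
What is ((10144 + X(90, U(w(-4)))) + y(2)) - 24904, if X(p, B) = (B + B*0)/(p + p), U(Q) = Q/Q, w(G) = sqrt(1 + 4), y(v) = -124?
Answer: -2679119/180 ≈ -14884.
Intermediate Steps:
w(G) = sqrt(5)
U(Q) = 1
X(p, B) = B/(2*p) (X(p, B) = (B + 0)/((2*p)) = B*(1/(2*p)) = B/(2*p))
((10144 + X(90, U(w(-4)))) + y(2)) - 24904 = ((10144 + (1/2)*1/90) - 124) - 24904 = ((10144 + (1/2)*1*(1/90)) - 124) - 24904 = ((10144 + 1/180) - 124) - 24904 = (1825921/180 - 124) - 24904 = 1803601/180 - 24904 = -2679119/180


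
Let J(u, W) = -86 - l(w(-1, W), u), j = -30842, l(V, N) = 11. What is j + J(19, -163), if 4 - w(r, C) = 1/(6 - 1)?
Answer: -30939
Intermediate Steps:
w(r, C) = 19/5 (w(r, C) = 4 - 1/(6 - 1) = 4 - 1/5 = 19/5)
J(u, W) = -97 (J(u, W) = -86 - 1*11 = -86 - 11 = -97)
j + J(19, -163) = -30842 - 97 = -30939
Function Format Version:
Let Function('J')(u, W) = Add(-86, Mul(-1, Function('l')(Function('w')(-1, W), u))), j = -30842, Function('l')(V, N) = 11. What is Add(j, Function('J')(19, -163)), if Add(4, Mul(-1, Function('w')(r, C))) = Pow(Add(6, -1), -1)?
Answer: -30939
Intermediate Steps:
Function('w')(r, C) = Rational(19, 5) (Function('w')(r, C) = Add(4, Mul(-1, Pow(Add(6, -1), -1))) = Add(4, Mul(-1, Pow(5, -1))) = Add(4, Mul(-1, Rational(1, 5))) = Add(4, Rational(-1, 5)) = Rational(19, 5))
Function('J')(u, W) = -97 (Function('J')(u, W) = Add(-86, Mul(-1, 11)) = Add(-86, -11) = -97)
Add(j, Function('J')(19, -163)) = Add(-30842, -97) = -30939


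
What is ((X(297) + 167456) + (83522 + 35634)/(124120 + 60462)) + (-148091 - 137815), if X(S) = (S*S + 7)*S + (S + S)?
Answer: 2407161239714/92291 ≈ 2.6082e+7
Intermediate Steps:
X(S) = 2*S + S*(7 + S²) (X(S) = (S² + 7)*S + 2*S = (7 + S²)*S + 2*S = S*(7 + S²) + 2*S = 2*S + S*(7 + S²))
((X(297) + 167456) + (83522 + 35634)/(124120 + 60462)) + (-148091 - 137815) = ((297*(9 + 297²) + 167456) + (83522 + 35634)/(124120 + 60462)) + (-148091 - 137815) = ((297*(9 + 88209) + 167456) + 119156/184582) - 285906 = ((297*88218 + 167456) + 119156*(1/184582)) - 285906 = ((26200746 + 167456) + 59578/92291) - 285906 = (26368202 + 59578/92291) - 285906 = 2433547790360/92291 - 285906 = 2407161239714/92291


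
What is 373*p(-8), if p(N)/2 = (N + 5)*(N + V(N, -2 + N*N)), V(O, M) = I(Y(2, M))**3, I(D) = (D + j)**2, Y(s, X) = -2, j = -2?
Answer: -9148944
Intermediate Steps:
I(D) = (-2 + D)**2 (I(D) = (D - 2)**2 = (-2 + D)**2)
V(O, M) = 4096 (V(O, M) = ((-2 - 2)**2)**3 = ((-4)**2)**3 = 16**3 = 4096)
p(N) = 2*(5 + N)*(4096 + N) (p(N) = 2*((N + 5)*(N + 4096)) = 2*((5 + N)*(4096 + N)) = 2*(5 + N)*(4096 + N))
373*p(-8) = 373*(40960 + 2*(-8)**2 + 8202*(-8)) = 373*(40960 + 2*64 - 65616) = 373*(40960 + 128 - 65616) = 373*(-24528) = -9148944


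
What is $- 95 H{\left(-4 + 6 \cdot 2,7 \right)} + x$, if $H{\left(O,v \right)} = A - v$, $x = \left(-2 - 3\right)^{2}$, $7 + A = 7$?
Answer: $690$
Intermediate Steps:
$A = 0$ ($A = -7 + 7 = 0$)
$x = 25$ ($x = \left(-5\right)^{2} = 25$)
$H{\left(O,v \right)} = - v$ ($H{\left(O,v \right)} = 0 - v = - v$)
$- 95 H{\left(-4 + 6 \cdot 2,7 \right)} + x = - 95 \left(\left(-1\right) 7\right) + 25 = \left(-95\right) \left(-7\right) + 25 = 665 + 25 = 690$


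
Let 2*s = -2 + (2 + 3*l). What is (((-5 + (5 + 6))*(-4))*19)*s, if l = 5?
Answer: -3420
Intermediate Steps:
s = 15/2 (s = (-2 + (2 + 3*5))/2 = (-2 + (2 + 15))/2 = (-2 + 17)/2 = (1/2)*15 = 15/2 ≈ 7.5000)
(((-5 + (5 + 6))*(-4))*19)*s = (((-5 + (5 + 6))*(-4))*19)*(15/2) = (((-5 + 11)*(-4))*19)*(15/2) = ((6*(-4))*19)*(15/2) = -24*19*(15/2) = -456*15/2 = -3420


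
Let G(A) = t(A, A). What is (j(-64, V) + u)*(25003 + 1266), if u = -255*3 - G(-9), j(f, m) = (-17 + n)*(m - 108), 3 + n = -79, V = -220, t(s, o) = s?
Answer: 833147604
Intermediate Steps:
G(A) = A
n = -82 (n = -3 - 79 = -82)
j(f, m) = 10692 - 99*m (j(f, m) = (-17 - 82)*(m - 108) = -99*(-108 + m) = 10692 - 99*m)
u = -756 (u = -255*3 - 1*(-9) = -765 + 9 = -756)
(j(-64, V) + u)*(25003 + 1266) = ((10692 - 99*(-220)) - 756)*(25003 + 1266) = ((10692 + 21780) - 756)*26269 = (32472 - 756)*26269 = 31716*26269 = 833147604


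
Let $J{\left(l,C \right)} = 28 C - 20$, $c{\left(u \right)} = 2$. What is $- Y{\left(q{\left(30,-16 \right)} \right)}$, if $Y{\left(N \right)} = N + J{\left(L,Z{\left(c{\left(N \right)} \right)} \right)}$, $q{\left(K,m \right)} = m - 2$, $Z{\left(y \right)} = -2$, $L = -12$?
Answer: $94$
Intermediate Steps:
$q{\left(K,m \right)} = -2 + m$
$J{\left(l,C \right)} = -20 + 28 C$
$Y{\left(N \right)} = -76 + N$ ($Y{\left(N \right)} = N + \left(-20 + 28 \left(-2\right)\right) = N - 76 = -76 + N$)
$- Y{\left(q{\left(30,-16 \right)} \right)} = - (-76 - 18) = \left(-1\right) \left(-94\right) = 94$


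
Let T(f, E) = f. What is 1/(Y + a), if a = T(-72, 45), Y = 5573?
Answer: 1/5501 ≈ 0.00018179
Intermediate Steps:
a = -72
1/(Y + a) = 1/(5573 - 72) = 1/5501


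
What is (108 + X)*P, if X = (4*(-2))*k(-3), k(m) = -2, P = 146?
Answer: 18104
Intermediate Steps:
X = 16 (X = (4*(-2))*(-2) = -8*(-2) = 16)
(108 + X)*P = (108 + 16)*146 = 124*146 = 18104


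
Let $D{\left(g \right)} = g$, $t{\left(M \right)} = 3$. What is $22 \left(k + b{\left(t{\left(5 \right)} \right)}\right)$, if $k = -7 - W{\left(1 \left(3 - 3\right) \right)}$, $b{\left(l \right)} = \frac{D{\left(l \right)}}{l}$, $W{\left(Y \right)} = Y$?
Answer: $-132$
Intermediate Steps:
$b{\left(l \right)} = 1$ ($b{\left(l \right)} = \frac{l}{l} = 1$)
$k = -7$ ($k = -7 - 1 \left(3 - 3\right) = -7 - 1 \cdot 0 = -7 - 0 = -7 + 0 = -7$)
$22 \left(k + b{\left(t{\left(5 \right)} \right)}\right) = 22 \left(-7 + 1\right) = 22 \left(-6\right) = -132$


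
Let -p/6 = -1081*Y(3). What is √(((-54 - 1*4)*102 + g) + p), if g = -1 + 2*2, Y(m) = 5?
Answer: √26517 ≈ 162.84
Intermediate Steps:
g = 3 (g = -1 + 4 = 3)
p = 32430 (p = -(-6486)*5 = -6*(-5405) = 32430)
√(((-54 - 1*4)*102 + g) + p) = √(((-54 - 1*4)*102 + 3) + 32430) = √(((-54 - 4)*102 + 3) + 32430) = √((-58*102 + 3) + 32430) = √((-5916 + 3) + 32430) = √(-5913 + 32430) = √26517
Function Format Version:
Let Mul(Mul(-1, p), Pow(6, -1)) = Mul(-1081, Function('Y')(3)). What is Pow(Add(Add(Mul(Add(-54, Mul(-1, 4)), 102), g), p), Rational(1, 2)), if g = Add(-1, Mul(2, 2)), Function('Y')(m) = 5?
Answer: Pow(26517, Rational(1, 2)) ≈ 162.84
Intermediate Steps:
g = 3 (g = Add(-1, 4) = 3)
p = 32430 (p = Mul(-6, Mul(-1081, 5)) = Mul(-6, -5405) = 32430)
Pow(Add(Add(Mul(Add(-54, Mul(-1, 4)), 102), g), p), Rational(1, 2)) = Pow(Add(Add(Mul(Add(-54, Mul(-1, 4)), 102), 3), 32430), Rational(1, 2)) = Pow(Add(Add(Mul(Add(-54, -4), 102), 3), 32430), Rational(1, 2)) = Pow(Add(Add(Mul(-58, 102), 3), 32430), Rational(1, 2)) = Pow(Add(Add(-5916, 3), 32430), Rational(1, 2)) = Pow(Add(-5913, 32430), Rational(1, 2)) = Pow(26517, Rational(1, 2))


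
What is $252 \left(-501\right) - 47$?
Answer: $-126299$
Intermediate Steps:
$252 \left(-501\right) - 47 = -126252 - 47 = -126299$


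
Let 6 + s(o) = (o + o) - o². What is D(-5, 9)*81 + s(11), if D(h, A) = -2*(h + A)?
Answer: -753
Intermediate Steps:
D(h, A) = -2*A - 2*h (D(h, A) = -2*(A + h) = -2*A - 2*h)
s(o) = -6 - o² + 2*o (s(o) = -6 + ((o + o) - o²) = -6 + (2*o - o²) = -6 + (-o² + 2*o) = -6 - o² + 2*o)
D(-5, 9)*81 + s(11) = (-2*9 - 2*(-5))*81 + (-6 - 1*11² + 2*11) = (-18 + 10)*81 + (-6 - 1*121 + 22) = -8*81 + (-6 - 121 + 22) = -648 - 105 = -753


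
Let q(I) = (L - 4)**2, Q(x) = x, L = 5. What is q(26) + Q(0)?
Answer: 1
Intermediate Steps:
q(I) = 1 (q(I) = (5 - 4)**2 = 1**2 = 1)
q(26) + Q(0) = 1 + 0 = 1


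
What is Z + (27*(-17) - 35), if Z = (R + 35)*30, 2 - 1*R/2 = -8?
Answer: 1156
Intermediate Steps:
R = 20 (R = 4 - 2*(-8) = 4 + 16 = 20)
Z = 1650 (Z = (20 + 35)*30 = 55*30 = 1650)
Z + (27*(-17) - 35) = 1650 + (27*(-17) - 35) = 1650 + (-459 - 35) = 1650 - 494 = 1156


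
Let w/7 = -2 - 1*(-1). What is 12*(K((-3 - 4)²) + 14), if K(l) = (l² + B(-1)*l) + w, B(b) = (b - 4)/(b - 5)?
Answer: 29386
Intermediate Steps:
B(b) = (-4 + b)/(-5 + b)
w = -7 (w = 7*(-2 - 1*(-1)) = 7*(-2 + 1) = 7*(-1) = -7)
K(l) = -7 + l² + 5*l/6 (K(l) = (l² + ((-4 - 1)/(-5 - 1))*l) - 7 = (l² + (-5/(-6))*l) - 7 = (l² + (-⅙*(-5))*l) - 7 = (l² + 5*l/6) - 7 = -7 + l² + 5*l/6)
12*(K((-3 - 4)²) + 14) = 12*((-7 + ((-3 - 4)²)² + 5*(-3 - 4)²/6) + 14) = 12*((-7 + ((-7)²)² + (⅚)*(-7)²) + 14) = 12*((-7 + 49² + (⅚)*49) + 14) = 12*((-7 + 2401 + 245/6) + 14) = 12*(14609/6 + 14) = 12*(14693/6) = 29386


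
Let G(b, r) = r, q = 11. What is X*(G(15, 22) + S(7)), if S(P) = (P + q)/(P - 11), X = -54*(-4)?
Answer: 3780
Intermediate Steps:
X = 216
S(P) = (11 + P)/(-11 + P) (S(P) = (P + 11)/(P - 11) = (11 + P)/(-11 + P))
X*(G(15, 22) + S(7)) = 216*(22 + (11 + 7)/(-11 + 7)) = 216*(22 + 18/(-4)) = 216*(22 - 1/4*18) = 216*(22 - 9/2) = 216*(35/2) = 3780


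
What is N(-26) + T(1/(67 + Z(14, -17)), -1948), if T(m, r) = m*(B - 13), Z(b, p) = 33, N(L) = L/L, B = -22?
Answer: 13/20 ≈ 0.65000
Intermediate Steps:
N(L) = 1
T(m, r) = -35*m (T(m, r) = m*(-22 - 13) = m*(-35) = -35*m)
N(-26) + T(1/(67 + Z(14, -17)), -1948) = 1 - 35/(67 + 33) = 1 - 35/100 = 1 - 35*1/100 = 1 - 7/20 = 13/20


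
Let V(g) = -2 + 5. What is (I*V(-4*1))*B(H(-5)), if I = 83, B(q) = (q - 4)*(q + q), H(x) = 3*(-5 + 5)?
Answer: 0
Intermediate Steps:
V(g) = 3
H(x) = 0 (H(x) = 3*0 = 0)
B(q) = 2*q*(-4 + q) (B(q) = (-4 + q)*(2*q) = 2*q*(-4 + q))
(I*V(-4*1))*B(H(-5)) = (83*3)*(2*0*(-4 + 0)) = 249*(2*0*(-4)) = 249*0 = 0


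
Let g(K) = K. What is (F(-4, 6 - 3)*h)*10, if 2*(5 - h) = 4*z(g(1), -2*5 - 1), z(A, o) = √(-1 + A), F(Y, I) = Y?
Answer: -200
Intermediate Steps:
h = 5 (h = 5 - 2*√(-1 + 1) = 5 - 2*√0 = 5 - 2*0 = 5 - ½*0 = 5 + 0 = 5)
(F(-4, 6 - 3)*h)*10 = -4*5*10 = -20*10 = -200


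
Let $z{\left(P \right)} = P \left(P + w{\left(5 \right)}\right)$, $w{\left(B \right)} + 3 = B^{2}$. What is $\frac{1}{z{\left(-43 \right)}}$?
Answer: $\frac{1}{903} \approx 0.0011074$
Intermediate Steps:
$w{\left(B \right)} = -3 + B^{2}$
$z{\left(P \right)} = P \left(22 + P\right)$ ($z{\left(P \right)} = P \left(P - \left(3 - 5^{2}\right)\right) = P \left(P + \left(-3 + 25\right)\right) = P \left(P + 22\right) = P \left(22 + P\right)$)
$\frac{1}{z{\left(-43 \right)}} = \frac{1}{\left(-43\right) \left(22 - 43\right)} = \frac{1}{\left(-43\right) \left(-21\right)} = \frac{1}{903}$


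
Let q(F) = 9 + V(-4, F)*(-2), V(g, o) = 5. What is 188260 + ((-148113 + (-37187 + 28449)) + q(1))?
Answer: 31408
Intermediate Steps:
q(F) = -1 (q(F) = 9 + 5*(-2) = 9 - 10 = -1)
188260 + ((-148113 + (-37187 + 28449)) + q(1)) = 188260 + ((-148113 + (-37187 + 28449)) - 1) = 188260 + ((-148113 - 8738) - 1) = 188260 + (-156851 - 1) = 188260 - 156852 = 31408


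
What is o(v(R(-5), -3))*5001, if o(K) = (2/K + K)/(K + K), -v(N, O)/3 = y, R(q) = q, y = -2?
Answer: 31673/12 ≈ 2639.4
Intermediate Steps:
v(N, O) = 6 (v(N, O) = -3*(-2) = 6)
o(K) = (K + 2/K)/(2*K) (o(K) = (K + 2/K)/((2*K)) = (K + 2/K)*(1/(2*K)) = (K + 2/K)/(2*K))
o(v(R(-5), -3))*5001 = (1/2 + 6**(-2))*5001 = (1/2 + 1/36)*5001 = (19/36)*5001 = 31673/12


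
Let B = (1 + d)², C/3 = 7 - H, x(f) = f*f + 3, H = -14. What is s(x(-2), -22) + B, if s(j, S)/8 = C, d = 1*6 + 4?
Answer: 625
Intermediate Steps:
d = 10 (d = 6 + 4 = 10)
x(f) = 3 + f² (x(f) = f² + 3 = 3 + f²)
C = 63 (C = 3*(7 - 1*(-14)) = 3*(7 + 14) = 3*21 = 63)
s(j, S) = 504 (s(j, S) = 8*63 = 504)
B = 121 (B = (1 + 10)² = 11² = 121)
s(x(-2), -22) + B = 504 + 121 = 625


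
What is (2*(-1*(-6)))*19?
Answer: 228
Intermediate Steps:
(2*(-1*(-6)))*19 = (2*6)*19 = 12*19 = 228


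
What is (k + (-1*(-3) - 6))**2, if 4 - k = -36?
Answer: 1369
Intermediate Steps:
k = 40 (k = 4 - 1*(-36) = 4 + 36 = 40)
(k + (-1*(-3) - 6))**2 = (40 + (-1*(-3) - 6))**2 = (40 + (3 - 6))**2 = (40 - 3)**2 = 37**2 = 1369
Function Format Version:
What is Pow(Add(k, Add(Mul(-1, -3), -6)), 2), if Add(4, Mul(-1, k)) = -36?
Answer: 1369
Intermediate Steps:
k = 40 (k = Add(4, Mul(-1, -36)) = Add(4, 36) = 40)
Pow(Add(k, Add(Mul(-1, -3), -6)), 2) = Pow(Add(40, Add(Mul(-1, -3), -6)), 2) = Pow(Add(40, Add(3, -6)), 2) = Pow(Add(40, -3), 2) = Pow(37, 2) = 1369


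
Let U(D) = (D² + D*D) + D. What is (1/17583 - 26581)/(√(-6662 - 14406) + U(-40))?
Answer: -369225240380/43986810861 + 233686861*I*√5267/43986810861 ≈ -8.394 + 0.38556*I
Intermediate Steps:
U(D) = D + 2*D² (U(D) = (D² + D²) + D = 2*D² + D = D + 2*D²)
(1/17583 - 26581)/(√(-6662 - 14406) + U(-40)) = (1/17583 - 26581)/(√(-6662 - 14406) - 40*(1 + 2*(-40))) = (1/17583 - 26581)/(√(-21068) - 40*(1 - 80)) = -467373722/(17583*(2*I*√5267 - 40*(-79))) = -467373722/(17583*(2*I*√5267 + 3160)) = -467373722/(17583*(3160 + 2*I*√5267))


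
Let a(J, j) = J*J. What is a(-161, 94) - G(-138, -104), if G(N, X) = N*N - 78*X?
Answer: -1235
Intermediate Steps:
a(J, j) = J**2
G(N, X) = N**2 - 78*X
a(-161, 94) - G(-138, -104) = (-161)**2 - ((-138)**2 - 78*(-104)) = 25921 - (19044 + 8112) = 25921 - 1*27156 = 25921 - 27156 = -1235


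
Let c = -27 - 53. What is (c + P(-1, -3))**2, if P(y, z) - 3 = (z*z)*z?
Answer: 10816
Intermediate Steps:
P(y, z) = 3 + z**3 (P(y, z) = 3 + (z*z)*z = 3 + z**2*z = 3 + z**3)
c = -80
(c + P(-1, -3))**2 = (-80 + (3 + (-3)**3))**2 = (-80 + (3 - 27))**2 = (-80 - 24)**2 = (-104)**2 = 10816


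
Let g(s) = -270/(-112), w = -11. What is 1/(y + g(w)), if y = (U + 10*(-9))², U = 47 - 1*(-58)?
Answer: 56/12735 ≈ 0.0043973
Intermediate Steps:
g(s) = 135/56 (g(s) = -270*(-1/112) = 135/56)
U = 105 (U = 47 + 58 = 105)
y = 225 (y = (105 + 10*(-9))² = (105 - 90)² = 15² = 225)
1/(y + g(w)) = 1/(225 + 135/56) = 1/(12735/56) = 56/12735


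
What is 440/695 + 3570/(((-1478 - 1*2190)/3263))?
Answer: -115633979/36418 ≈ -3175.2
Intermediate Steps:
440/695 + 3570/(((-1478 - 1*2190)/3263)) = 440*(1/695) + 3570/(((-1478 - 2190)*(1/3263))) = 88/139 + 3570/((-3668*1/3263)) = 88/139 + 3570/(-3668/3263) = 88/139 + 3570*(-3263/3668) = 88/139 - 832065/262 = -115633979/36418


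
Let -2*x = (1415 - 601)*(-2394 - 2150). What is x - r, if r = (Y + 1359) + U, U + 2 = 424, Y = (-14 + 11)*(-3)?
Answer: 1847618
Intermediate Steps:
Y = 9 (Y = -3*(-3) = 9)
U = 422 (U = -2 + 424 = 422)
r = 1790 (r = (9 + 1359) + 422 = 1368 + 422 = 1790)
x = 1849408 (x = -(1415 - 601)*(-2394 - 2150)/2 = -407*(-4544) = -½*(-3698816) = 1849408)
x - r = 1849408 - 1*1790 = 1849408 - 1790 = 1847618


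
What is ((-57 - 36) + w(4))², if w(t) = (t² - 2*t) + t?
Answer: 6561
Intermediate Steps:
w(t) = t² - t
((-57 - 36) + w(4))² = ((-57 - 36) + 4*(-1 + 4))² = (-93 + 4*3)² = (-93 + 12)² = (-81)² = 6561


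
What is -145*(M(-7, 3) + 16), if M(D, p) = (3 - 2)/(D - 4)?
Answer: -25375/11 ≈ -2306.8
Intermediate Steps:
M(D, p) = 1/(-4 + D)
-145*(M(-7, 3) + 16) = -145*(1/(-4 - 7) + 16) = -145*(1/(-11) + 16) = -145*(-1/11 + 16) = -145*175/11 = -25375/11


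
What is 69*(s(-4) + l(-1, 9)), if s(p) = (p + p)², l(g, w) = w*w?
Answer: 10005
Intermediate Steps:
l(g, w) = w²
s(p) = 4*p² (s(p) = (2*p)² = 4*p²)
69*(s(-4) + l(-1, 9)) = 69*(4*(-4)² + 9²) = 69*(4*16 + 81) = 69*(64 + 81) = 69*145 = 10005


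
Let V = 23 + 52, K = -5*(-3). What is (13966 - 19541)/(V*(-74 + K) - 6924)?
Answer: 5575/11349 ≈ 0.49123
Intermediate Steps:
K = 15
V = 75
(13966 - 19541)/(V*(-74 + K) - 6924) = (13966 - 19541)/(75*(-74 + 15) - 6924) = -5575/(75*(-59) - 6924) = -5575/(-4425 - 6924) = -5575/(-11349) = -5575*(-1/11349) = 5575/11349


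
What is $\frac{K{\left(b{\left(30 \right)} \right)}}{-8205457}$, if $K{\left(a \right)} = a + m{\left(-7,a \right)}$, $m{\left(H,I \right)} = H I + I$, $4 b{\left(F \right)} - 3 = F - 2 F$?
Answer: $- \frac{135}{32821828} \approx -4.1131 \cdot 10^{-6}$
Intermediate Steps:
$b{\left(F \right)} = \frac{3}{4} - \frac{F}{4}$ ($b{\left(F \right)} = \frac{3}{4} + \frac{F - 2 F}{4} = \frac{3}{4} + \frac{\left(-1\right) F}{4} = \frac{3}{4} - \frac{F}{4}$)
$m{\left(H,I \right)} = I + H I$
$K{\left(a \right)} = - 5 a$ ($K{\left(a \right)} = a + a \left(1 - 7\right) = a + a \left(-6\right) = a - 6 a = - 5 a$)
$\frac{K{\left(b{\left(30 \right)} \right)}}{-8205457} = \frac{\left(-5\right) \left(\frac{3}{4} - \frac{15}{2}\right)}{-8205457} = - 5 \left(\frac{3}{4} - \frac{15}{2}\right) \left(- \frac{1}{8205457}\right) = \left(-5\right) \left(- \frac{27}{4}\right) \left(- \frac{1}{8205457}\right) = \frac{135}{4} \left(- \frac{1}{8205457}\right) = - \frac{135}{32821828}$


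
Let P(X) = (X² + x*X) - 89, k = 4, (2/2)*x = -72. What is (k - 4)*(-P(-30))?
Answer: 0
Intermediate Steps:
x = -72
P(X) = -89 + X² - 72*X (P(X) = (X² - 72*X) - 89 = -89 + X² - 72*X)
(k - 4)*(-P(-30)) = (4 - 4)*(-(-89 + (-30)² - 72*(-30))) = 0*(-(-89 + 900 + 2160)) = 0*(-1*2971) = 0*(-2971) = 0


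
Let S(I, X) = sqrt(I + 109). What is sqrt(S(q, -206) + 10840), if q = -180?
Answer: sqrt(10840 + I*sqrt(71)) ≈ 104.12 + 0.0405*I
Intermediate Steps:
S(I, X) = sqrt(109 + I)
sqrt(S(q, -206) + 10840) = sqrt(sqrt(109 - 180) + 10840) = sqrt(sqrt(-71) + 10840) = sqrt(I*sqrt(71) + 10840) = sqrt(10840 + I*sqrt(71))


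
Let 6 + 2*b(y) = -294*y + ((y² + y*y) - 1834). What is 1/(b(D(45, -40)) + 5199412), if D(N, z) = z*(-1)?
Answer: 1/5194212 ≈ 1.9252e-7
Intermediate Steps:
D(N, z) = -z
b(y) = -920 + y² - 147*y (b(y) = -3 + (-294*y + ((y² + y*y) - 1834))/2 = -3 + (-294*y + ((y² + y²) - 1834))/2 = -3 + (-294*y + (2*y² - 1834))/2 = -3 + (-294*y + (-1834 + 2*y²))/2 = -3 + (-1834 - 294*y + 2*y²)/2 = -3 + (-917 + y² - 147*y) = -920 + y² - 147*y)
1/(b(D(45, -40)) + 5199412) = 1/((-920 + (-1*(-40))² - (-147)*(-40)) + 5199412) = 1/((-920 + 40² - 147*40) + 5199412) = 1/((-920 + 1600 - 5880) + 5199412) = 1/(-5200 + 5199412) = 1/5194212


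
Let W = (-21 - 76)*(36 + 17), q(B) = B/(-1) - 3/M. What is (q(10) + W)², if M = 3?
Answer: 26543104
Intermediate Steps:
q(B) = -1 - B (q(B) = B/(-1) - 3/3 = B*(-1) - 3*⅓ = -B - 1 = -1 - B)
W = -5141 (W = -97*53 = -5141)
(q(10) + W)² = ((-1 - 1*10) - 5141)² = ((-1 - 10) - 5141)² = (-11 - 5141)² = (-5152)² = 26543104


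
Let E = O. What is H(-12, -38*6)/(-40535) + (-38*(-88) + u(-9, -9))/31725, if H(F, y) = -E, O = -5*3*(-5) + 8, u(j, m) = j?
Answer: 5512696/51438915 ≈ 0.10717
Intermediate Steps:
O = 83 (O = -15*(-5) + 8 = 75 + 8 = 83)
E = 83
H(F, y) = -83 (H(F, y) = -1*83 = -83)
H(-12, -38*6)/(-40535) + (-38*(-88) + u(-9, -9))/31725 = -83/(-40535) + (-38*(-88) - 9)/31725 = -83*(-1/40535) + (3344 - 9)*(1/31725) = 83/40535 + 3335*(1/31725) = 83/40535 + 667/6345 = 5512696/51438915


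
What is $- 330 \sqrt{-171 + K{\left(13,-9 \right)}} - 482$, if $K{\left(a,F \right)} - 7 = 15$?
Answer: $-482 - 330 i \sqrt{149} \approx -482.0 - 4028.2 i$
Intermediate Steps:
$K{\left(a,F \right)} = 22$ ($K{\left(a,F \right)} = 7 + 15 = 22$)
$- 330 \sqrt{-171 + K{\left(13,-9 \right)}} - 482 = - 330 \sqrt{-171 + 22} - 482 = - 330 \sqrt{-149} - 482 = - 330 i \sqrt{149} - 482 = -482 - 330 i \sqrt{149}$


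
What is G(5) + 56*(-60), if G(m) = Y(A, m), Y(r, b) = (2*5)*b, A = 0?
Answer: -3310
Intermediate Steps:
Y(r, b) = 10*b
G(m) = 10*m
G(5) + 56*(-60) = 10*5 + 56*(-60) = 50 - 3360 = -3310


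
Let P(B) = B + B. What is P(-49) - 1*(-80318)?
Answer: 80220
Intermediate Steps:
P(B) = 2*B
P(-49) - 1*(-80318) = 2*(-49) - 1*(-80318) = -98 + 80318 = 80220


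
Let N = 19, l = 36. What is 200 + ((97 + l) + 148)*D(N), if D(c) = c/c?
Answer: 481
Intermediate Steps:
D(c) = 1
200 + ((97 + l) + 148)*D(N) = 200 + ((97 + 36) + 148)*1 = 200 + (133 + 148)*1 = 200 + 281*1 = 200 + 281 = 481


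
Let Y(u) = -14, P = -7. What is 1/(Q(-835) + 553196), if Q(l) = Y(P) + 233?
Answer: 1/553415 ≈ 1.8070e-6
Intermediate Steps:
Q(l) = 219 (Q(l) = -14 + 233 = 219)
1/(Q(-835) + 553196) = 1/(219 + 553196) = 1/553415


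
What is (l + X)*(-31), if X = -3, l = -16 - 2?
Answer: 651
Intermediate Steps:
l = -18
(l + X)*(-31) = (-18 - 3)*(-31) = -21*(-31) = 651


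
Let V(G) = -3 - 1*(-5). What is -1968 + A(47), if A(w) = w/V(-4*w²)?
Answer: -3889/2 ≈ -1944.5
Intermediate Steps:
V(G) = 2 (V(G) = -3 + 5 = 2)
A(w) = w/2
-1968 + A(47) = -1968 + (½)*47 = -1968 + 47/2 = -3889/2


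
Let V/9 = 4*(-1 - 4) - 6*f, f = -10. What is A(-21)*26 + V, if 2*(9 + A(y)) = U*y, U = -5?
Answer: 1491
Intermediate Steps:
A(y) = -9 - 5*y/2 (A(y) = -9 + (-5*y)/2 = -9 - 5*y/2)
V = 360 (V = 9*(4*(-1 - 4) - 6*(-10)) = 9*(4*(-5) + 60) = 9*(-20 + 60) = 9*40 = 360)
A(-21)*26 + V = (-9 - 5/2*(-21))*26 + 360 = (-9 + 105/2)*26 + 360 = (87/2)*26 + 360 = 1131 + 360 = 1491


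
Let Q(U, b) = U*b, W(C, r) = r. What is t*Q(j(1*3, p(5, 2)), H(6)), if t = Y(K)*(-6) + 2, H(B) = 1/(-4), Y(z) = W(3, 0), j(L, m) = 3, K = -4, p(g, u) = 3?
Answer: -3/2 ≈ -1.5000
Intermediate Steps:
Y(z) = 0
H(B) = -¼
t = 2 (t = 0*(-6) + 2 = 0 + 2 = 2)
t*Q(j(1*3, p(5, 2)), H(6)) = 2*(3*(-¼)) = 2*(-¾) = -3/2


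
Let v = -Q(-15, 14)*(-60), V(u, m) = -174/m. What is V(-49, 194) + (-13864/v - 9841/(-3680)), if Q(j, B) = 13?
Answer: -222702409/13921440 ≈ -15.997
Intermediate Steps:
v = 780 (v = -1*13*(-60) = -13*(-60) = 780)
V(-49, 194) + (-13864/v - 9841/(-3680)) = -174/194 + (-13864/780 - 9841/(-3680)) = -174*1/194 + (-13864*1/780 - 9841*(-1/3680)) = -87/97 + (-3466/195 + 9841/3680) = -87/97 - 2167177/143520 = -222702409/13921440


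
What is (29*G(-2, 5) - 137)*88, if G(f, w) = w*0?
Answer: -12056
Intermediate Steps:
G(f, w) = 0
(29*G(-2, 5) - 137)*88 = (29*0 - 137)*88 = (0 - 137)*88 = -137*88 = -12056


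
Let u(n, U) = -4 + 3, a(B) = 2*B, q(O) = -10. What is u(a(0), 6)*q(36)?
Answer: 10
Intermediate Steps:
u(n, U) = -1
u(a(0), 6)*q(36) = -1*(-10) = 10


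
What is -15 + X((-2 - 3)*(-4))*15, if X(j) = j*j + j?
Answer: 6285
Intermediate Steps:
X(j) = j + j² (X(j) = j² + j = j + j²)
-15 + X((-2 - 3)*(-4))*15 = -15 + (((-2 - 3)*(-4))*(1 + (-2 - 3)*(-4)))*15 = -15 + ((-5*(-4))*(1 - 5*(-4)))*15 = -15 + (20*(1 + 20))*15 = -15 + (20*21)*15 = -15 + 420*15 = -15 + 6300 = 6285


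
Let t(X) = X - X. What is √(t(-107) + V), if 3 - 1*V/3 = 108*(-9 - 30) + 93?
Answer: 3*√1374 ≈ 111.20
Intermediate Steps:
V = 12366 (V = 9 - 3*(108*(-9 - 30) + 93) = 9 - 3*(108*(-39) + 93) = 9 - 3*(-4212 + 93) = 9 - 3*(-4119) = 9 + 12357 = 12366)
t(X) = 0
√(t(-107) + V) = √(0 + 12366) = √12366 = 3*√1374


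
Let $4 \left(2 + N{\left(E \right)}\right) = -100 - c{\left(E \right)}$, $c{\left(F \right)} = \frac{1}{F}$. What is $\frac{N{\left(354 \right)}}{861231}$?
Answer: $- \frac{38233}{1219503096} \approx -3.1351 \cdot 10^{-5}$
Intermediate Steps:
$N{\left(E \right)} = -27 - \frac{1}{4 E}$ ($N{\left(E \right)} = -2 + \frac{-100 - \frac{1}{E}}{4} = -2 - \left(25 + \frac{1}{4 E}\right) = -27 - \frac{1}{4 E}$)
$\frac{N{\left(354 \right)}}{861231} = \frac{-27 - \frac{1}{4 \cdot 354}}{861231} = \left(-27 - \frac{1}{1416}\right) \frac{1}{861231} = \left(- \frac{38233}{1416}\right) \frac{1}{861231} = - \frac{38233}{1219503096}$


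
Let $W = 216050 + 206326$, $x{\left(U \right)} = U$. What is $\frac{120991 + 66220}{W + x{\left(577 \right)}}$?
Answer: $\frac{187211}{422953} \approx 0.44263$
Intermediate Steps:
$W = 422376$
$\frac{120991 + 66220}{W + x{\left(577 \right)}} = \frac{120991 + 66220}{422376 + 577} = \frac{187211}{422953}$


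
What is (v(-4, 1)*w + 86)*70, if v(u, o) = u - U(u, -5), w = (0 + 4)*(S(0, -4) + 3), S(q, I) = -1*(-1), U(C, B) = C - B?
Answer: 420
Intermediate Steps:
S(q, I) = 1
w = 16 (w = (0 + 4)*(1 + 3) = 4*4 = 16)
v(u, o) = -5 (v(u, o) = u - (u - 1*(-5)) = u - (u + 5) = u - (5 + u) = u + (-5 - u) = -5)
(v(-4, 1)*w + 86)*70 = (-5*16 + 86)*70 = (-80 + 86)*70 = 6*70 = 420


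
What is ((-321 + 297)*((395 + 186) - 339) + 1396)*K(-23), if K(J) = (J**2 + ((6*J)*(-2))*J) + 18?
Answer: 25594012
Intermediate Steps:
K(J) = 18 - 11*J**2 (K(J) = (J**2 + (-12*J)*J) + 18 = (J**2 - 12*J**2) + 18 = -11*J**2 + 18 = 18 - 11*J**2)
((-321 + 297)*((395 + 186) - 339) + 1396)*K(-23) = ((-321 + 297)*((395 + 186) - 339) + 1396)*(18 - 11*(-23)**2) = (-24*(581 - 339) + 1396)*(18 - 11*529) = (-24*242 + 1396)*(18 - 5819) = (-5808 + 1396)*(-5801) = -4412*(-5801) = 25594012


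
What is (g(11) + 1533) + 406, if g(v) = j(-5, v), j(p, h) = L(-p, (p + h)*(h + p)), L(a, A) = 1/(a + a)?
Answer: 19391/10 ≈ 1939.1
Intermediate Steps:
L(a, A) = 1/(2*a)
j(p, h) = -1/(2*p) (j(p, h) = 1/(2*((-p))) = (-1/p)/2 = -1/(2*p))
g(v) = ⅒ (g(v) = -½/(-5) = -½*(-⅕) = ⅒)
(g(11) + 1533) + 406 = (⅒ + 1533) + 406 = 15331/10 + 406 = 19391/10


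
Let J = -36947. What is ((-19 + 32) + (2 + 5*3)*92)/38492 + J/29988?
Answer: -85929553/72143631 ≈ -1.1911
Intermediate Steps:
((-19 + 32) + (2 + 5*3)*92)/38492 + J/29988 = ((-19 + 32) + (2 + 5*3)*92)/38492 - 36947/29988 = (13 + (2 + 15)*92)*(1/38492) - 36947*1/29988 = (13 + 17*92)*(1/38492) - 36947/29988 = (13 + 1564)*(1/38492) - 36947/29988 = 1577*(1/38492) - 36947/29988 = 1577/38492 - 36947/29988 = -85929553/72143631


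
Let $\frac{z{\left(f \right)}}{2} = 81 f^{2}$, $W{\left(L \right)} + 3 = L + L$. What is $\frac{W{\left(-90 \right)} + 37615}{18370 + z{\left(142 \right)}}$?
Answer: $\frac{18716}{1642469} \approx 0.011395$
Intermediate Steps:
$W{\left(L \right)} = -3 + 2 L$ ($W{\left(L \right)} = -3 + \left(L + L\right) = -3 + 2 L$)
$z{\left(f \right)} = 162 f^{2}$ ($z{\left(f \right)} = 2 \cdot 81 f^{2} = 162 f^{2}$)
$\frac{W{\left(-90 \right)} + 37615}{18370 + z{\left(142 \right)}} = \frac{\left(-3 + 2 \left(-90\right)\right) + 37615}{18370 + 162 \cdot 142^{2}} = \frac{\left(-3 - 180\right) + 37615}{18370 + 162 \cdot 20164} = \frac{-183 + 37615}{18370 + 3266568} = \frac{37432}{3284938} = 37432 \cdot \frac{1}{3284938} = \frac{18716}{1642469}$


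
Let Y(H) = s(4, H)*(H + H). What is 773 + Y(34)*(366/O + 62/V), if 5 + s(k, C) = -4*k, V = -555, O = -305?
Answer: 489533/185 ≈ 2646.1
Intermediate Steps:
s(k, C) = -5 - 4*k
Y(H) = -42*H (Y(H) = (-5 - 4*4)*(H + H) = (-5 - 16)*(2*H) = -42*H)
773 + Y(34)*(366/O + 62/V) = 773 + (-42*34)*(366/(-305) + 62/(-555)) = 773 - 1428*(366*(-1/305) + 62*(-1/555)) = 773 - 1428*(-6/5 - 62/555) = 773 - 1428*(-728/555) = 773 + 346528/185 = 489533/185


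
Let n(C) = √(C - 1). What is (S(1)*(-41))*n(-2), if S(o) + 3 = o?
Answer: 82*I*√3 ≈ 142.03*I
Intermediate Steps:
S(o) = -3 + o
n(C) = √(-1 + C)
(S(1)*(-41))*n(-2) = ((-3 + 1)*(-41))*√(-1 - 2) = (-2*(-41))*√(-3) = 82*(I*√3) = 82*I*√3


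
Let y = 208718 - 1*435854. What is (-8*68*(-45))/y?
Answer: -255/2366 ≈ -0.10778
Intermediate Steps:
y = -227136 (y = 208718 - 435854 = -227136)
(-8*68*(-45))/y = (-8*68*(-45))/(-227136) = -544*(-45)*(-1/227136) = 24480*(-1/227136) = -255/2366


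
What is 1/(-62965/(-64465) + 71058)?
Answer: 12893/916163387 ≈ 1.4073e-5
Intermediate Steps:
1/(-62965/(-64465) + 71058) = 1/(-62965*(-1/64465) + 71058) = 1/(12593/12893 + 71058) = 1/(916163387/12893) = 12893/916163387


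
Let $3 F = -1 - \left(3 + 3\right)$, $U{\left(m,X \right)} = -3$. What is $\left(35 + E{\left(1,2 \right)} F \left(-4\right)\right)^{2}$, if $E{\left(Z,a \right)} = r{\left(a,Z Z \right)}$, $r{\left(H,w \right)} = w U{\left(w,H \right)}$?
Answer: $49$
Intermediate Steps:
$F = - \frac{7}{3}$ ($F = \frac{-1 - \left(3 + 3\right)}{3} = \frac{-1 - 6}{3} = \frac{1}{3} \left(-7\right) = - \frac{7}{3} \approx -2.3333$)
$r{\left(H,w \right)} = - 3 w$ ($r{\left(H,w \right)} = w \left(-3\right) = - 3 w$)
$E{\left(Z,a \right)} = - 3 Z^{2}$ ($E{\left(Z,a \right)} = - 3 Z Z = - 3 Z^{2}$)
$\left(35 + E{\left(1,2 \right)} F \left(-4\right)\right)^{2} = \left(35 + - 3 \cdot 1^{2} \left(- \frac{7}{3}\right) \left(-4\right)\right)^{2} = \left(35 + \left(-3\right) 1 \left(- \frac{7}{3}\right) \left(-4\right)\right)^{2} = \left(35 + \left(-3\right) \left(- \frac{7}{3}\right) \left(-4\right)\right)^{2} = \left(35 + 7 \left(-4\right)\right)^{2} = \left(35 - 28\right)^{2} = 7^{2} = 49$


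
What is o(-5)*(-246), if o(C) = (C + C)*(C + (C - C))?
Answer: -12300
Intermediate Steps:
o(C) = 2*C² (o(C) = (2*C)*(C + 0) = (2*C)*C = 2*C²)
o(-5)*(-246) = (2*(-5)²)*(-246) = (2*25)*(-246) = 50*(-246) = -12300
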